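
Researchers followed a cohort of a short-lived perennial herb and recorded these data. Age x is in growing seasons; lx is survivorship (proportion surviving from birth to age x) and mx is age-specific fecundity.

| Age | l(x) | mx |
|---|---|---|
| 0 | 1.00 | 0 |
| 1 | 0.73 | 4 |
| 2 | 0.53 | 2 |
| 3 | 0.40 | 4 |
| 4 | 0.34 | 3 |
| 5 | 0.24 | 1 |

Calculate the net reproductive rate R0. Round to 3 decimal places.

lx·mx by age: 0, 2.92, 1.06, 1.6, 1.02, 0.24
R0 = Σ lx·mx = 6.84 → 6.840

6.840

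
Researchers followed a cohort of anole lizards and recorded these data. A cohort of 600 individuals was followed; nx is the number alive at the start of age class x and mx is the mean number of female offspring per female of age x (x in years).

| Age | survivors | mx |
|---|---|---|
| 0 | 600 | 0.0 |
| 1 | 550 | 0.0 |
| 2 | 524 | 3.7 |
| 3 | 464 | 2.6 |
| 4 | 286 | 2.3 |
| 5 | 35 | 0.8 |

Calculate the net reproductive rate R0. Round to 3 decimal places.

6.385

lx = nx/n0 = nx/600: 1, 0.91667…, 0.87333…, 0.77333…, 0.47667…, 0.05833…
lx·mx by age: 0, 0, 3.231333…, 2.010667…, 1.096333…, 0.046667…
R0 = Σ lx·mx = 6.385… → 6.385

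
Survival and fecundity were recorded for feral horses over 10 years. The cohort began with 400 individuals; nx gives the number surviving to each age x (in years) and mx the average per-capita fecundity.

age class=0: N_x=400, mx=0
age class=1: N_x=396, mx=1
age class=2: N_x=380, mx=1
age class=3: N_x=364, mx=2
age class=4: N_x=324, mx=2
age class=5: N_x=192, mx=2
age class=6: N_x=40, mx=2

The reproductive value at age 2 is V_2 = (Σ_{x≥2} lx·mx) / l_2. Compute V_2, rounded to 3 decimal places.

lx = nx/n0 = nx/400: 1, 0.99, 0.95, 0.91, 0.81, 0.48, 0.1
lx·mx for x ≥ 2: 0.95, 1.82, 1.62, 0.96, 0.2 → sum = 5.55
V_2 = 5.55 / l_2 = 5.55 / 0.95 = 5.842105… → 5.842

5.842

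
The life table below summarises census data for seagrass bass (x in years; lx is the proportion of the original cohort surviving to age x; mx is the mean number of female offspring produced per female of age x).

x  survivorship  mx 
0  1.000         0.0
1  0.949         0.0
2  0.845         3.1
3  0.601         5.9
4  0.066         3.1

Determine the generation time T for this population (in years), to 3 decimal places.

2.621

lx·mx: 0, 0, 2.6195, 3.5459, 0.2046 → R0 = 6.37
x·lx·mx: 0, 0, 5.239, 10.6377, 0.8184 → Σ = 16.6951
T = 16.6951 / 6.37 = 2.620895… → 2.621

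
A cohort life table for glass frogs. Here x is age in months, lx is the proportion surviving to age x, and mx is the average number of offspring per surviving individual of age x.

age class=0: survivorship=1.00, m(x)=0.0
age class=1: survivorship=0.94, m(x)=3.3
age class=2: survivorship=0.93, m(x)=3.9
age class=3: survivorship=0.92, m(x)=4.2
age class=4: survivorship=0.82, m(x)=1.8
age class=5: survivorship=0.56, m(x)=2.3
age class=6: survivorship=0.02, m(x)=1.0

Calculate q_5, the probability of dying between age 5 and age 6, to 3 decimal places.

0.964

q_5 = (l_5 − l_6) / l_5 = (0.56 − 0.02) / 0.56
     = 0.54 / 0.56 = 0.964286… → 0.964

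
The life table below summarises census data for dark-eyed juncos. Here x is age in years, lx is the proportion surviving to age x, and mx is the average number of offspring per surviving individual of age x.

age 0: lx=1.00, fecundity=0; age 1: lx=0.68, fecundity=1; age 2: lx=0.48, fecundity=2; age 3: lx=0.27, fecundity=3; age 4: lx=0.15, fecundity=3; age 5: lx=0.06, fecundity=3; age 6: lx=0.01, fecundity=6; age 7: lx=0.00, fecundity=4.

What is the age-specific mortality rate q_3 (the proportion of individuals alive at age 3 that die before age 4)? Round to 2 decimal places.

q_3 = (l_3 − l_4) / l_3 = (0.27 − 0.15) / 0.27
     = 0.12 / 0.27 = 0.444444… → 0.44

0.44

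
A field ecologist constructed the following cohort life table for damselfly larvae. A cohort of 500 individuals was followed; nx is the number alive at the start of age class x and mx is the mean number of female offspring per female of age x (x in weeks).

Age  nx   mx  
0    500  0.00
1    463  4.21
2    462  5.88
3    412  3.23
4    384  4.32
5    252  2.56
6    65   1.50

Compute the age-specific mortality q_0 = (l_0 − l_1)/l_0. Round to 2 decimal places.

0.07

lx = nx/n0 = nx/500: 1, 0.926, 0.924, 0.824, 0.768, 0.504, 0.13
q_0 = (l_0 − l_1) / l_0 = (1 − 0.926) / 1
     = 0.074 / 1 = 0.074 → 0.07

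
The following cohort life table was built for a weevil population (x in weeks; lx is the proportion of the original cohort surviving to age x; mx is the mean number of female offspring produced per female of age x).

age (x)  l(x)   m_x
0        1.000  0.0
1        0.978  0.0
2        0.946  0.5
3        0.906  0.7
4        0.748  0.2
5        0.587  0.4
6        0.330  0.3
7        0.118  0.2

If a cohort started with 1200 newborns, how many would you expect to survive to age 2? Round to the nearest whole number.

Expected survivors = N0 · l_2 = 1200 × 0.946 = 1135.2 → 1135

1135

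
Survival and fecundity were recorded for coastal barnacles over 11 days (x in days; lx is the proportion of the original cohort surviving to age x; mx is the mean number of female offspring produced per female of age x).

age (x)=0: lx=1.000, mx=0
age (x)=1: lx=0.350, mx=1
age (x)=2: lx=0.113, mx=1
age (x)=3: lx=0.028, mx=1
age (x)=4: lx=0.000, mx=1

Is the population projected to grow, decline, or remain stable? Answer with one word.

R0 = Σ lx·mx = 0 + 0.35 + 0.113 + 0.028 + 0 = 0.491
R0 < 1, so the population is declining.

declining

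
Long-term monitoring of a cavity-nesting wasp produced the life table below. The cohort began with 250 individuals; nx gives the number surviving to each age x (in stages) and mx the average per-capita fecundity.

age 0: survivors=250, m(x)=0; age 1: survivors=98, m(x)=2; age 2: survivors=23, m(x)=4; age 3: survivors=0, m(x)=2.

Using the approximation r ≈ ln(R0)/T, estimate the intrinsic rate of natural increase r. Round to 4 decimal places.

0.1072

lx = nx/n0 = nx/250: 1, 0.392, 0.092, 0
R0 = Σ lx·mx = 0 + 0.784 + 0.368 + 0 = 1.152
Σ x·lx·mx = 1.52; T = 1.52/1.152 = 1.31944…
r ≈ ln(R0)/T = ln(1.152)/1.31944… = 0.107242… → 0.1072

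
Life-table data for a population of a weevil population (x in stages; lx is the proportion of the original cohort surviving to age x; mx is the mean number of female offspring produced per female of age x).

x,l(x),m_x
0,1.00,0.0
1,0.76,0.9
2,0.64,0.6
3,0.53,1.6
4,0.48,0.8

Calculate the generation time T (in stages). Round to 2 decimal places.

lx·mx: 0, 0.684, 0.384, 0.848, 0.384 → R0 = 2.3
x·lx·mx: 0, 0.684, 0.768, 2.544, 1.536 → Σ = 5.532
T = 5.532 / 2.3 = 2.405217… → 2.41

2.41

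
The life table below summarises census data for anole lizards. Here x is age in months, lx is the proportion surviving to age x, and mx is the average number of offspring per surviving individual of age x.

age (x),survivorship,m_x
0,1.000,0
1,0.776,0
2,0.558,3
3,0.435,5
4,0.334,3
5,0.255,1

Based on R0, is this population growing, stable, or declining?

R0 = Σ lx·mx = 0 + 0 + 1.674 + 2.175 + 1.002 + 0.255 = 5.106
R0 > 1, so the population is growing.

growing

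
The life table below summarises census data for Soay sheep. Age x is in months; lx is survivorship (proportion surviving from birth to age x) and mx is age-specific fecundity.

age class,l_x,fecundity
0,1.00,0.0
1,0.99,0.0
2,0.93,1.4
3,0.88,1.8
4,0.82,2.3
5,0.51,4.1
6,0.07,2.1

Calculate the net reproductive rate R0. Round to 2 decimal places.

7.01

lx·mx by age: 0, 0, 1.302, 1.584, 1.886, 2.091, 0.147
R0 = Σ lx·mx = 7.01 → 7.01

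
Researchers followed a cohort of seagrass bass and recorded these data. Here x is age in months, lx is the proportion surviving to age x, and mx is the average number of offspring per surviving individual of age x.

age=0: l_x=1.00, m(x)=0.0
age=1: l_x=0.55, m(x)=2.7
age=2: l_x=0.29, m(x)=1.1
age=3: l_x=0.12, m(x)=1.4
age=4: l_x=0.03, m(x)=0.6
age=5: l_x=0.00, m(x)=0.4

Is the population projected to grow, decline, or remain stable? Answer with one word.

growing

R0 = Σ lx·mx = 0 + 1.485 + 0.319 + 0.168 + 0.018 + 0 = 1.99
R0 > 1, so the population is growing.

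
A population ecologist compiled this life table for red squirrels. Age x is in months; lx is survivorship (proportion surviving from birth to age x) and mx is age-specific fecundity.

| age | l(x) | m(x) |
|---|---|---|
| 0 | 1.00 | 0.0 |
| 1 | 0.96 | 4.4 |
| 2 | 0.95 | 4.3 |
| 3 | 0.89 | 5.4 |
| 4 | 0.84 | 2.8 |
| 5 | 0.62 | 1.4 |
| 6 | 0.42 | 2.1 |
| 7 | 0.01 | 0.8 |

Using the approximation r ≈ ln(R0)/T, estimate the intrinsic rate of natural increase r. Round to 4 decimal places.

1.0680

R0 = Σ lx·mx = 0 + 4.224 + 4.085 + 4.806 + 2.352 + 0.868 + 0.882 + 0.008 = 17.225
Σ x·lx·mx = 45.908; T = 45.908/17.225 = 2.6652…
r ≈ ln(R0)/T = ln(17.225)/2.6652… = 1.067975… → 1.0680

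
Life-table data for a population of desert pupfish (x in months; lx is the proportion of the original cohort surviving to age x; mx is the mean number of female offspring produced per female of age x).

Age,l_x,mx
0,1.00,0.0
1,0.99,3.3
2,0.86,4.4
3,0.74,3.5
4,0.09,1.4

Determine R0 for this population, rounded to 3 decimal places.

9.767

lx·mx by age: 0, 3.267, 3.784, 2.59, 0.126
R0 = Σ lx·mx = 9.767 → 9.767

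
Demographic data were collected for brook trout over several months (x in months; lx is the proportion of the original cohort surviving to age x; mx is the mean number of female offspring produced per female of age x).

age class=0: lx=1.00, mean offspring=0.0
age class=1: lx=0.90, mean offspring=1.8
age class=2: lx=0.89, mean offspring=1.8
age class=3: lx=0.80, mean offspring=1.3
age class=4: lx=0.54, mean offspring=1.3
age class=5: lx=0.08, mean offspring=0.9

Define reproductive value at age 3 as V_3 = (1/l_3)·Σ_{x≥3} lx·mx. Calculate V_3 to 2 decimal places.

lx·mx for x ≥ 3: 1.04, 0.702, 0.072 → sum = 1.814
V_3 = 1.814 / l_3 = 1.814 / 0.8 = 2.2675 → 2.27

2.27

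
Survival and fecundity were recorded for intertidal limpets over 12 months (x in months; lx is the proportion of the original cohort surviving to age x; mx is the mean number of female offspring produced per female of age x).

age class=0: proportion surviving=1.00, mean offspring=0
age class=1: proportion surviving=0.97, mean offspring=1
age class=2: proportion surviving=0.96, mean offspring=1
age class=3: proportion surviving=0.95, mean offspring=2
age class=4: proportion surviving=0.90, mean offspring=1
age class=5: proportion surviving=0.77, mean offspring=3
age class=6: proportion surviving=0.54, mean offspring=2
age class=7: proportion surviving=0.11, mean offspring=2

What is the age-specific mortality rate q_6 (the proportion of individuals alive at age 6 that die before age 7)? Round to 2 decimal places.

0.80

q_6 = (l_6 − l_7) / l_6 = (0.54 − 0.11) / 0.54
     = 0.43 / 0.54 = 0.796296… → 0.80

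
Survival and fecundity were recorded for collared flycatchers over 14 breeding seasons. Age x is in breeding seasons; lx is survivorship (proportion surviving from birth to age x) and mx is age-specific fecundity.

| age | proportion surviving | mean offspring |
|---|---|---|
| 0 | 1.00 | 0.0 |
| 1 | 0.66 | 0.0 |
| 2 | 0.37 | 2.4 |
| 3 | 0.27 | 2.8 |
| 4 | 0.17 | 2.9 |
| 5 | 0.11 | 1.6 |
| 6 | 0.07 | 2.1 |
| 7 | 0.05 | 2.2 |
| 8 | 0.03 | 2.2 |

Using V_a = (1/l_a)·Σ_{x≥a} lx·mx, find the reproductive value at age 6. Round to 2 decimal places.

lx·mx for x ≥ 6: 0.147, 0.11, 0.066 → sum = 0.323
V_6 = 0.323 / l_6 = 0.323 / 0.07 = 4.614286… → 4.61

4.61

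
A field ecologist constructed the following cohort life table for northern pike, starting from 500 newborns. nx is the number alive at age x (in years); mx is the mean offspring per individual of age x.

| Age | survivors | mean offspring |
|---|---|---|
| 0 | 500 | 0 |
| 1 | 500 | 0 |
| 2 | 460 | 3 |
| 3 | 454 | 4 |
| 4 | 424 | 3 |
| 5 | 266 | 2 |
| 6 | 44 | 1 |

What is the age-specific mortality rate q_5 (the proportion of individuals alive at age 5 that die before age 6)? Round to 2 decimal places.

lx = nx/n0 = nx/500: 1, 1, 0.92, 0.908, 0.848, 0.532, 0.088
q_5 = (l_5 − l_6) / l_5 = (0.532 − 0.088) / 0.532
     = 0.444 / 0.532 = 0.834586… → 0.83

0.83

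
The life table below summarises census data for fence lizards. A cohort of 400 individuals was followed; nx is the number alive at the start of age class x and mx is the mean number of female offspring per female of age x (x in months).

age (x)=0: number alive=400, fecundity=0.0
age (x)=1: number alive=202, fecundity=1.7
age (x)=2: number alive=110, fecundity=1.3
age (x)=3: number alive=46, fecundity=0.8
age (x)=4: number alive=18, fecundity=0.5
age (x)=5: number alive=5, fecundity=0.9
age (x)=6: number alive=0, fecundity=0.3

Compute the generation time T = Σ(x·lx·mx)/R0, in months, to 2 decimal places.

lx = nx/n0 = nx/400: 1, 0.505, 0.275, 0.115, 0.045, 0.0125, 0
lx·mx: 0, 0.8585, 0.3575, 0.092, 0.0225, 0.01125, 0 → R0 = 1.34175
x·lx·mx: 0, 0.8585, 0.715, 0.276, 0.09, 0.05625, 0 → Σ = 1.99575
T = 1.99575 / 1.34175 = 1.487423… → 1.49

1.49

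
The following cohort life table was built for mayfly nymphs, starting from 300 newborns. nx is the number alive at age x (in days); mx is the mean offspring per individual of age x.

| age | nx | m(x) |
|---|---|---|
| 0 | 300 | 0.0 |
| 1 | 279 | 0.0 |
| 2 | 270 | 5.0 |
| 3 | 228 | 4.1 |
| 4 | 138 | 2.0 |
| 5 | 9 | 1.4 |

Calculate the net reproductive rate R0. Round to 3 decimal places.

lx = nx/n0 = nx/300: 1, 0.93, 0.9, 0.76, 0.46, 0.03
lx·mx by age: 0, 0, 4.5, 3.116, 0.92, 0.042
R0 = Σ lx·mx = 8.578 → 8.578

8.578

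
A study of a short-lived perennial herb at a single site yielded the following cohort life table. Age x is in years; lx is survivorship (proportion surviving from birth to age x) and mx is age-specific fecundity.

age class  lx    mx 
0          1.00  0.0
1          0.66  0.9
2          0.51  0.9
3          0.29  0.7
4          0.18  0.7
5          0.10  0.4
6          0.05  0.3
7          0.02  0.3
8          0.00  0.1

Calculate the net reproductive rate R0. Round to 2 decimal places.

1.44

lx·mx by age: 0, 0.594, 0.459, 0.203, 0.126, 0.04, 0.015, 0.006, 0
R0 = Σ lx·mx = 1.443 → 1.44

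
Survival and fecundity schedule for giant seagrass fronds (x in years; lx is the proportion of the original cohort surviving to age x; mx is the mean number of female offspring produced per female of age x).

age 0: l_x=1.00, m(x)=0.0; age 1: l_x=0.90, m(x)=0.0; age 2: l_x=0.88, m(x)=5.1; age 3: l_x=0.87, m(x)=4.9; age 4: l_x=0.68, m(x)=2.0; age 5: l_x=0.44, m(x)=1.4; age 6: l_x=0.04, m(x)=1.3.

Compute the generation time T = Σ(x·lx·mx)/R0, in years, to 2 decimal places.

2.84

lx·mx: 0, 0, 4.488, 4.263, 1.36, 0.616, 0.052 → R0 = 10.779
x·lx·mx: 0, 0, 8.976, 12.789, 5.44, 3.08, 0.312 → Σ = 30.597
T = 30.597 / 10.779 = 2.838575… → 2.84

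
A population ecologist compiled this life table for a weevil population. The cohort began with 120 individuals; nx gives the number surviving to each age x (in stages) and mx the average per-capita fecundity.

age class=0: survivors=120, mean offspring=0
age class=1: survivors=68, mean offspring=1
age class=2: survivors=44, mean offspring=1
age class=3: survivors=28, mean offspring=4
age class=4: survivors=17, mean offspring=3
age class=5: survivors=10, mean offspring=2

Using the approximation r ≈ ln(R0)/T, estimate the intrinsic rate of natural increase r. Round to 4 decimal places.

lx = nx/n0 = nx/120: 1, 0.56667…, 0.36667…, 0.23333…, 0.14167…, 0.08333…
R0 = Σ lx·mx = 0 + 0.56667… + 0.36667… + 0.93333… + 0.425… + 0.16667… = 2.458333…
Σ x·lx·mx = 6.633333…; T = 6.633333…/2.458333… = 2.69831…
r ≈ ln(R0)/T = ln(2.458333…)/2.69831… = 0.333351… → 0.3334

0.3334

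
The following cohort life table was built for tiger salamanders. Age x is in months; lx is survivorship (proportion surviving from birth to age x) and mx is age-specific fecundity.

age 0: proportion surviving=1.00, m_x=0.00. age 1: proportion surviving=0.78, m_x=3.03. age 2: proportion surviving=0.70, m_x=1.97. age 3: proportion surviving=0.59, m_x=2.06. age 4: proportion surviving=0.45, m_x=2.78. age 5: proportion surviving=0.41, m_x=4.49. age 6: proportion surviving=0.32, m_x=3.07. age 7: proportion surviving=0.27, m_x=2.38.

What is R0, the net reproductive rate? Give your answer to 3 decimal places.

9.675

lx·mx by age: 0, 2.3634, 1.379, 1.2154, 1.251, 1.8409, 0.9824, 0.6426
R0 = Σ lx·mx = 9.6747 → 9.675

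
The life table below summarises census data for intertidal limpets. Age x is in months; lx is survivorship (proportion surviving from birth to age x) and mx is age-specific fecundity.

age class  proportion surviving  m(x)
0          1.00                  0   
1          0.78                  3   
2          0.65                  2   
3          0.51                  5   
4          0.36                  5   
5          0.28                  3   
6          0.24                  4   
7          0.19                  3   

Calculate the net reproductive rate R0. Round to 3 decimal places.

lx·mx by age: 0, 2.34, 1.3, 2.55, 1.8, 0.84, 0.96, 0.57
R0 = Σ lx·mx = 10.36 → 10.360

10.360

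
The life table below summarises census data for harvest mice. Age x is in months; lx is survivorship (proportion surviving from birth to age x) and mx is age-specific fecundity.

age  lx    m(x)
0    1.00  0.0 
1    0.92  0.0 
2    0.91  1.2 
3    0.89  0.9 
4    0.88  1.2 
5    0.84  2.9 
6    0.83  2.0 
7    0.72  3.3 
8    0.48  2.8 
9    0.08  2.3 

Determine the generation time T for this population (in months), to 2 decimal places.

5.48

lx·mx: 0, 0, 1.092, 0.801, 1.056, 2.436, 1.66, 2.376, 1.344, 0.184 → R0 = 10.949
x·lx·mx: 0, 0, 2.184, 2.403, 4.224, 12.18, 9.96, 16.632, 10.752, 1.656 → Σ = 59.991
T = 59.991 / 10.949 = 5.479131… → 5.48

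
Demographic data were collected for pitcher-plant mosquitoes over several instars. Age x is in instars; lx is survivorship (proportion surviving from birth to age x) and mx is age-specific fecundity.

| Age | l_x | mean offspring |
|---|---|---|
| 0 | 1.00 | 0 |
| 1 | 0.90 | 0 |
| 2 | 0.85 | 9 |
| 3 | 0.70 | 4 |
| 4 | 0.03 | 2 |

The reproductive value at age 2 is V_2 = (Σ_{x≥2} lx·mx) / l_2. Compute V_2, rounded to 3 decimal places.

lx·mx for x ≥ 2: 7.65, 2.8, 0.06 → sum = 10.51
V_2 = 10.51 / l_2 = 10.51 / 0.85 = 12.364706… → 12.365

12.365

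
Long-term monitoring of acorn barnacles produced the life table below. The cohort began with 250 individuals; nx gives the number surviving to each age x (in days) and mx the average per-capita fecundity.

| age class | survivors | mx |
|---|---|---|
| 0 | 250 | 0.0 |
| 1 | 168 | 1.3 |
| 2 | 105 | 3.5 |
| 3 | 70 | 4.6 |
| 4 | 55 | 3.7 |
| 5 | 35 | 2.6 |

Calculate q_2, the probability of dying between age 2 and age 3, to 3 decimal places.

0.333

lx = nx/n0 = nx/250: 1, 0.672, 0.42, 0.28, 0.22, 0.14
q_2 = (l_2 − l_3) / l_2 = (0.42 − 0.28) / 0.42
     = 0.14 / 0.42 = 0.333333… → 0.333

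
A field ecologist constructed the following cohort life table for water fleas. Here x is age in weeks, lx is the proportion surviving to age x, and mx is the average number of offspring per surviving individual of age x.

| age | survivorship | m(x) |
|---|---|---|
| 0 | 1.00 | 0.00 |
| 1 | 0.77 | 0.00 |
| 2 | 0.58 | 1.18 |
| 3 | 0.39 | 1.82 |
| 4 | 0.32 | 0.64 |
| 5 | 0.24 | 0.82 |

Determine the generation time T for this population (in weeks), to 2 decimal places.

lx·mx: 0, 0, 0.6844, 0.7098, 0.2048, 0.1968 → R0 = 1.7958
x·lx·mx: 0, 0, 1.3688, 2.1294, 0.8192, 0.984 → Σ = 5.3014
T = 5.3014 / 1.7958 = 2.95211… → 2.95

2.95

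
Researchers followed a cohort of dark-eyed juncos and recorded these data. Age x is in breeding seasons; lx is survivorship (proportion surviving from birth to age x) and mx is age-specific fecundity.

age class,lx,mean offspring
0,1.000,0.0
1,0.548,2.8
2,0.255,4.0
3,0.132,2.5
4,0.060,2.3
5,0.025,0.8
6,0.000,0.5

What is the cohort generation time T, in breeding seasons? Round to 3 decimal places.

1.715

lx·mx: 0, 1.5344, 1.02, 0.33, 0.138, 0.02, 0 → R0 = 3.0424
x·lx·mx: 0, 1.5344, 2.04, 0.99, 0.552, 0.1, 0 → Σ = 5.2164
T = 5.2164 / 3.0424 = 1.714567… → 1.715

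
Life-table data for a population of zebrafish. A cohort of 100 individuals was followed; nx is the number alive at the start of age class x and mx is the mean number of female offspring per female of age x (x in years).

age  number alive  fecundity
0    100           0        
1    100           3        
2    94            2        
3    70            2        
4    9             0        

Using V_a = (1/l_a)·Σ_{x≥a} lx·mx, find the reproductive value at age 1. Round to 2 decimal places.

lx = nx/n0 = nx/100: 1, 1, 0.94, 0.7, 0.09
lx·mx for x ≥ 1: 3, 1.88, 1.4, 0 → sum = 6.28
V_1 = 6.28 / l_1 = 6.28 / 1 = 6.28 → 6.28

6.28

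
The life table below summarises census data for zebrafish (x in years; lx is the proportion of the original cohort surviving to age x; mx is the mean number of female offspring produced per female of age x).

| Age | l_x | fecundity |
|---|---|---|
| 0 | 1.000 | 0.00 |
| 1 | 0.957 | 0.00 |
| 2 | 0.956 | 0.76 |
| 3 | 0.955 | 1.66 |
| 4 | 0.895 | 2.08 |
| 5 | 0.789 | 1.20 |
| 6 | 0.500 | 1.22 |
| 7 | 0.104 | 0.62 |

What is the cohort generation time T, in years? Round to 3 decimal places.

3.883

lx·mx: 0, 0, 0.72656, 1.5853, 1.8616, 0.9468, 0.61, 0.06448 → R0 = 5.79474
x·lx·mx: 0, 0, 1.45312, 4.7559, 7.4464, 4.734, 3.66, 0.45136 → Σ = 22.50078
T = 22.50078 / 5.79474 = 3.882966… → 3.883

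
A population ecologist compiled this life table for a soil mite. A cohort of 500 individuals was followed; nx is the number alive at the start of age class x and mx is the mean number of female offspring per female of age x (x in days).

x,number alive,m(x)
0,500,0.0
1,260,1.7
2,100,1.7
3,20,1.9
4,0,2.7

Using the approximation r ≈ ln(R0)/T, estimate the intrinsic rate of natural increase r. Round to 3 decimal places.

lx = nx/n0 = nx/500: 1, 0.52, 0.2, 0.04, 0
R0 = Σ lx·mx = 0 + 0.884 + 0.34 + 0.076 + 0 = 1.3
Σ x·lx·mx = 1.792; T = 1.792/1.3 = 1.37846…
r ≈ ln(R0)/T = ln(1.3)/1.37846… = 0.19033… → 0.190

0.190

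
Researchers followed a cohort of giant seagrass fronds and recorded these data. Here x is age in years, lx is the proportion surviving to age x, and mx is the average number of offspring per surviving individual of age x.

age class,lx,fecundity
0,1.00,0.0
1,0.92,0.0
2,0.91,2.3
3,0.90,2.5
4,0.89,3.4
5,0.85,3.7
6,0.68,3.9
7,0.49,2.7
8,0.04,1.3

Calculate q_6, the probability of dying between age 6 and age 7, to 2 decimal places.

0.28

q_6 = (l_6 − l_7) / l_6 = (0.68 − 0.49) / 0.68
     = 0.19 / 0.68 = 0.279412… → 0.28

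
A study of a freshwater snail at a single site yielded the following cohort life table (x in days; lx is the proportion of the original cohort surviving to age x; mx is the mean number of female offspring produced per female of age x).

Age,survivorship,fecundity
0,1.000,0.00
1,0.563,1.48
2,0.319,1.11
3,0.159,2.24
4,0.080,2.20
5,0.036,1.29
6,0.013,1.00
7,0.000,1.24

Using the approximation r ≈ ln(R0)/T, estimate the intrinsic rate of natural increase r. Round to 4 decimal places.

0.2827

R0 = Σ lx·mx = 0 + 0.83324 + 0.35409 + 0.35616 + 0.176 + 0.04644 + 0.013 + 0 = 1.77893
Σ x·lx·mx = 3.6241; T = 3.6241/1.77893 = 2.03724…
r ≈ ln(R0)/T = ln(1.77893)/2.03724… = 0.282742… → 0.2827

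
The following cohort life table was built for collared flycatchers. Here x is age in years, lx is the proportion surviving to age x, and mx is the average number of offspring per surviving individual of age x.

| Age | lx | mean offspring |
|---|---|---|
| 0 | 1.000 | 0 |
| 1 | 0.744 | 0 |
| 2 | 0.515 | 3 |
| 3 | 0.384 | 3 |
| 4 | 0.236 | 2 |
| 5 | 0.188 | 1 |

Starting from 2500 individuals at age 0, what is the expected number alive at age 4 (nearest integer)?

590

Expected survivors = N0 · l_4 = 2500 × 0.236 = 590 → 590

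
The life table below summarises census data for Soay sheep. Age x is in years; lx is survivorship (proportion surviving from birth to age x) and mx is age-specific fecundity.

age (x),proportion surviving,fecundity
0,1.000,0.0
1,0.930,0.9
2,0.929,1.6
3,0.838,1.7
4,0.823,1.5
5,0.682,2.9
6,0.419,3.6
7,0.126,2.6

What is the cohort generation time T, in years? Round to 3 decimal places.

3.894

lx·mx: 0, 0.837, 1.4864, 1.4246, 1.2345, 1.9778, 1.5084, 0.3276 → R0 = 8.7963
x·lx·mx: 0, 0.837, 2.9728, 4.2738, 4.938, 9.889, 9.0504, 2.2932 → Σ = 34.2542
T = 34.2542 / 8.7963 = 3.89416… → 3.894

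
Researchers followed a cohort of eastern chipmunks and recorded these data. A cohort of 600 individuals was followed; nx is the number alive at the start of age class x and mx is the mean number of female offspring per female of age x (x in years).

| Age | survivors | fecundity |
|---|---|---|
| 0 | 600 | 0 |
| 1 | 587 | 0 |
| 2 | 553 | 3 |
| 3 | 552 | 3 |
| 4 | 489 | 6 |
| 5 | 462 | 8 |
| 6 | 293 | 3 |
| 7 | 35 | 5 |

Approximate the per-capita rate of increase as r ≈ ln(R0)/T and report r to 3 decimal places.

lx = nx/n0 = nx/600: 1, 0.97833…, 0.92167…, 0.92, 0.815, 0.77, 0.48833…, 0.05833…
R0 = Σ lx·mx = 0 + 0 + 2.765… + 2.76 + 4.89 + 6.16 + 1.465… + 0.29167… = 18.331667…
Σ x·lx·mx = 75.001667…; T = 75.001667…/18.331667… = 4.09137…
r ≈ ln(R0)/T = ln(18.331667…)/4.09137… = 0.71092… → 0.711

0.711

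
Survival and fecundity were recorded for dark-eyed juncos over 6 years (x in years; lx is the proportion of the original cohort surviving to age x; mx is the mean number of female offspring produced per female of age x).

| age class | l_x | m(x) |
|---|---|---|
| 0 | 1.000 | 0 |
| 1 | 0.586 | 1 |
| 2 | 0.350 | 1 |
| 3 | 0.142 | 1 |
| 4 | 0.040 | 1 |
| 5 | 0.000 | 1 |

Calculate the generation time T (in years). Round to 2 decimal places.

1.67

lx·mx: 0, 0.586, 0.35, 0.142, 0.04, 0 → R0 = 1.118
x·lx·mx: 0, 0.586, 0.7, 0.426, 0.16, 0 → Σ = 1.872
T = 1.872 / 1.118 = 1.674419… → 1.67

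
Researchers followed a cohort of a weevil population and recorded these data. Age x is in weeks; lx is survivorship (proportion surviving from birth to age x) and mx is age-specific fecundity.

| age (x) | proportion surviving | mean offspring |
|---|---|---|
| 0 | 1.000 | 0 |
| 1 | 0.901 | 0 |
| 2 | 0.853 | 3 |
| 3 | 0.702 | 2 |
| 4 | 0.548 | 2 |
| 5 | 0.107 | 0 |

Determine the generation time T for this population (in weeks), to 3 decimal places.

2.711

lx·mx: 0, 0, 2.559, 1.404, 1.096, 0 → R0 = 5.059
x·lx·mx: 0, 0, 5.118, 4.212, 4.384, 0 → Σ = 13.714
T = 13.714 / 5.059 = 2.710812… → 2.711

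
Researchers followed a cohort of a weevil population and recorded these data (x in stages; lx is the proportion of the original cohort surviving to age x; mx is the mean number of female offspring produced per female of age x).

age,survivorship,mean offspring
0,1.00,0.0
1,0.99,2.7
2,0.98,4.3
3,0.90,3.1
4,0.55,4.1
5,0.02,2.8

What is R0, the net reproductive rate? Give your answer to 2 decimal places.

11.99

lx·mx by age: 0, 2.673, 4.214, 2.79, 2.255, 0.056
R0 = Σ lx·mx = 11.988 → 11.99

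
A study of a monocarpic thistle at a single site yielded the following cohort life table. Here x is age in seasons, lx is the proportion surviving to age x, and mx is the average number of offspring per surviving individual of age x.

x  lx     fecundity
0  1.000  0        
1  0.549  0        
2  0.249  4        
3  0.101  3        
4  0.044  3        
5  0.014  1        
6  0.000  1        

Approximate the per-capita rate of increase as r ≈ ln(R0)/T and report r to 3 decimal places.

R0 = Σ lx·mx = 0 + 0 + 0.996 + 0.303 + 0.132 + 0.014 + 0 = 1.445
Σ x·lx·mx = 3.499; T = 3.499/1.445 = 2.42145…
r ≈ ln(R0)/T = ln(1.445)/2.42145… = 0.15202… → 0.152

0.152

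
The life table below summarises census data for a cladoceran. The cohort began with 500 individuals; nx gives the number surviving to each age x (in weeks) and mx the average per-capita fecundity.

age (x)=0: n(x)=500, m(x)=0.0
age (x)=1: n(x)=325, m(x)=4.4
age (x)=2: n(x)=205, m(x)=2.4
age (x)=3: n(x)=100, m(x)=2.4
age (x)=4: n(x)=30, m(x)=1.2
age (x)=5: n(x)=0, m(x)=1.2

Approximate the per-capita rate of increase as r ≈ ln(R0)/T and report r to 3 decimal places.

0.993

lx = nx/n0 = nx/500: 1, 0.65, 0.41, 0.2, 0.06, 0
R0 = Σ lx·mx = 0 + 2.86 + 0.984 + 0.48 + 0.072 + 0 = 4.396
Σ x·lx·mx = 6.556; T = 6.556/4.396 = 1.49136…
r ≈ ln(R0)/T = ln(4.396)/1.49136… = 0.99285… → 0.993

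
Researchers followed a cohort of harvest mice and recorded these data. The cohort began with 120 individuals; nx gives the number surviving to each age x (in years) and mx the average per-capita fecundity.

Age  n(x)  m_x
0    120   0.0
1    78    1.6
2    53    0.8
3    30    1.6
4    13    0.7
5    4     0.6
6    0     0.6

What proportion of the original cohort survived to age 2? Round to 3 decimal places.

0.442

l_2 = n_2/n_0 = 53/120 = 0.441667… → 0.442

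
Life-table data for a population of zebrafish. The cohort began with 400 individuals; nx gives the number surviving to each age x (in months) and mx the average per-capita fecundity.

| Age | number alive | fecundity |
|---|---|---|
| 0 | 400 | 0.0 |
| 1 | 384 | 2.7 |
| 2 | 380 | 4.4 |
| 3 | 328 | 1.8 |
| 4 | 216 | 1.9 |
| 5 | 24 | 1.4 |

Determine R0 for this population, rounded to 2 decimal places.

9.36

lx = nx/n0 = nx/400: 1, 0.96, 0.95, 0.82, 0.54, 0.06
lx·mx by age: 0, 2.592, 4.18, 1.476, 1.026, 0.084
R0 = Σ lx·mx = 9.358 → 9.36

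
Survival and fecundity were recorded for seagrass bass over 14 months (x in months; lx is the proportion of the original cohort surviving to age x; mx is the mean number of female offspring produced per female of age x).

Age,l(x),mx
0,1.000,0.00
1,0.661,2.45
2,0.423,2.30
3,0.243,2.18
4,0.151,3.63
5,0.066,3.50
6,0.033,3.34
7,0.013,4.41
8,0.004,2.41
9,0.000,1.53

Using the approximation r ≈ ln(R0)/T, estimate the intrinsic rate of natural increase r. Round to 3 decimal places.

R0 = Σ lx·mx = 0 + 1.61945 + 0.9729 + 0.52974 + 0.54813 + 0.231 + 0.11022 + 0.05733 + 0.00964 + 0 = 4.07841
Σ x·lx·mx = 9.64174; T = 9.64174/4.07841 = 2.36409…
r ≈ ln(R0)/T = ln(4.07841)/2.36409… = 0.59461… → 0.595

0.595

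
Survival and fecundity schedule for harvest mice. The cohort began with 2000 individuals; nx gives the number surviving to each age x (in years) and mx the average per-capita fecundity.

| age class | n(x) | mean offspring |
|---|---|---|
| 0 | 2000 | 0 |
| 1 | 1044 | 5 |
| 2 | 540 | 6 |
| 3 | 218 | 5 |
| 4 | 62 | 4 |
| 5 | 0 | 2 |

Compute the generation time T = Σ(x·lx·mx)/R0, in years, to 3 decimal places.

lx = nx/n0 = nx/2000: 1, 0.522, 0.27, 0.109, 0.031, 0
lx·mx: 0, 2.61, 1.62, 0.545, 0.124, 0 → R0 = 4.899
x·lx·mx: 0, 2.61, 3.24, 1.635, 0.496, 0 → Σ = 7.981
T = 7.981 / 4.899 = 1.629108… → 1.629

1.629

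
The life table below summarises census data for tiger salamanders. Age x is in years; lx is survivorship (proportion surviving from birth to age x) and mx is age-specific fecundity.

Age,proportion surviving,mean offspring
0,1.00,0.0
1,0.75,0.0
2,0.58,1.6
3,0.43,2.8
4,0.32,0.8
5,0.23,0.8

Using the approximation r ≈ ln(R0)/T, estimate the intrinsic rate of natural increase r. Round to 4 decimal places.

R0 = Σ lx·mx = 0 + 0 + 0.928 + 1.204 + 0.256 + 0.184 = 2.572
Σ x·lx·mx = 7.412; T = 7.412/2.572 = 2.8818…
r ≈ ln(R0)/T = ln(2.572)/2.8818… = 0.32781… → 0.3278

0.3278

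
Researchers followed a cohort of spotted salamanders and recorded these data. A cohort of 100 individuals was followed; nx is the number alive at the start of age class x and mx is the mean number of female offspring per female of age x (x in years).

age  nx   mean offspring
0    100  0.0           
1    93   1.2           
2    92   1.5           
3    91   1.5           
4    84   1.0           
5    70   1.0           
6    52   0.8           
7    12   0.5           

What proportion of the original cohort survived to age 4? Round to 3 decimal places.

0.840

l_4 = n_4/n_0 = 84/100 = 0.84 → 0.840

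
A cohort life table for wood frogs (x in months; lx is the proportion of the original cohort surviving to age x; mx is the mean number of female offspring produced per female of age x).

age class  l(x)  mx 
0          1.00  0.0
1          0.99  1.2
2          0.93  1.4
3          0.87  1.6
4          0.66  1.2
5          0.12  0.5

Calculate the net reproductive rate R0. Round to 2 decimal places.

lx·mx by age: 0, 1.188, 1.302, 1.392, 0.792, 0.06
R0 = Σ lx·mx = 4.734 → 4.73

4.73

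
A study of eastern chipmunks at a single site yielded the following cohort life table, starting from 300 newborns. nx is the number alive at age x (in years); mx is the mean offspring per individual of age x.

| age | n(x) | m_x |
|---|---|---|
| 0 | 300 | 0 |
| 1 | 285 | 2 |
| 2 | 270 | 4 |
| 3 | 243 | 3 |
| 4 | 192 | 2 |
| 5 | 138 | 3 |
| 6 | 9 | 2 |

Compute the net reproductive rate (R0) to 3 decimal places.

10.650

lx = nx/n0 = nx/300: 1, 0.95, 0.9, 0.81, 0.64, 0.46, 0.03
lx·mx by age: 0, 1.9, 3.6, 2.43, 1.28, 1.38, 0.06
R0 = Σ lx·mx = 10.65 → 10.650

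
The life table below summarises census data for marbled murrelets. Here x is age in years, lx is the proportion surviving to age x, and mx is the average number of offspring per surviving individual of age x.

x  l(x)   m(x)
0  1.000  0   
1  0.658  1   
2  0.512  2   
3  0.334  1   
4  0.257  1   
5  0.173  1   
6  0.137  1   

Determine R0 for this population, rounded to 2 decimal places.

2.58

lx·mx by age: 0, 0.658, 1.024, 0.334, 0.257, 0.173, 0.137
R0 = Σ lx·mx = 2.583 → 2.58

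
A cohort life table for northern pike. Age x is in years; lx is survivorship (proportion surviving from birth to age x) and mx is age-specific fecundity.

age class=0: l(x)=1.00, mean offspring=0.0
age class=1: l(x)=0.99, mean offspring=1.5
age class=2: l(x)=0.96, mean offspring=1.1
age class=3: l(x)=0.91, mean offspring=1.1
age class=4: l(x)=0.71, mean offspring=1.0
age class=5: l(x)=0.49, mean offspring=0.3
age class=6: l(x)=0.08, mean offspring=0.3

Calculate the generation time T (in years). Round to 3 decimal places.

2.333

lx·mx: 0, 1.485, 1.056, 1.001, 0.71, 0.147, 0.024 → R0 = 4.423
x·lx·mx: 0, 1.485, 2.112, 3.003, 2.84, 0.735, 0.144 → Σ = 10.319
T = 10.319 / 4.423 = 2.333032… → 2.333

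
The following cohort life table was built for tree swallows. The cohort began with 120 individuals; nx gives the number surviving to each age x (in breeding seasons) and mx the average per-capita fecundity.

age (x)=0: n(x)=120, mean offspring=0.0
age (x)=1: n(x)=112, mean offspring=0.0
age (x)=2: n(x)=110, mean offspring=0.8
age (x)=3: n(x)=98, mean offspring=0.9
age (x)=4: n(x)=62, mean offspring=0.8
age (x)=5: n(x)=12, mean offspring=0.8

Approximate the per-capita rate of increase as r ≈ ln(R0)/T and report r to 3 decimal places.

0.231

lx = nx/n0 = nx/120: 1, 0.93333…, 0.91667…, 0.81667…, 0.51667…, 0.1
R0 = Σ lx·mx = 0 + 0 + 0.73333… + 0.735… + 0.41333… + 0.08 = 1.961667…
Σ x·lx·mx = 5.725…; T = 5.725…/1.961667… = 2.91844…
r ≈ ln(R0)/T = ln(1.961667…)/2.91844… = 0.23088… → 0.231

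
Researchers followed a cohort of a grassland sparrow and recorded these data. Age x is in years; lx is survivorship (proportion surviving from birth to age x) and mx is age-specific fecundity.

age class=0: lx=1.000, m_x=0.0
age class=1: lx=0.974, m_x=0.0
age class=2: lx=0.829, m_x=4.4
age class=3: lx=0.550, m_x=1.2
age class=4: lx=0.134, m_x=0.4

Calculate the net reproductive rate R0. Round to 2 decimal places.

4.36

lx·mx by age: 0, 0, 3.6476, 0.66, 0.0536
R0 = Σ lx·mx = 4.3612 → 4.36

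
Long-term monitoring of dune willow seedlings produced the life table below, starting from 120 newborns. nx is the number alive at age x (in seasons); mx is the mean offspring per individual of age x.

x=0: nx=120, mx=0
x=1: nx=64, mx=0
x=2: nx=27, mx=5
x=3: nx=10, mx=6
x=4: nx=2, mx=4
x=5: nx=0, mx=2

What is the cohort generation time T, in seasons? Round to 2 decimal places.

2.37

lx = nx/n0 = nx/120: 1, 0.53333…, 0.225, 0.08333…, 0.01667…, 0
lx·mx: 0, 0, 1.125, 0.5…, 0.066667…, 0 → R0 = 1.691667…
x·lx·mx: 0, 0, 2.25, 1.5…, 0.266667…, 0 → Σ = 4.016667…
T = 4.016667… / 1.691667… = 2.374384… → 2.37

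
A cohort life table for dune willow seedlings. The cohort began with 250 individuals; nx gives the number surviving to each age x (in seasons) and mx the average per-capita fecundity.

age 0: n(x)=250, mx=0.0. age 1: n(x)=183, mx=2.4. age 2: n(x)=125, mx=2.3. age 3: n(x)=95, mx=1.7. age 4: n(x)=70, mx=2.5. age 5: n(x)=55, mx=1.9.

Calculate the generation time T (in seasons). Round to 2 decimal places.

2.33

lx = nx/n0 = nx/250: 1, 0.732, 0.5, 0.38, 0.28, 0.22
lx·mx: 0, 1.7568, 1.15, 0.646, 0.7, 0.418 → R0 = 4.6708
x·lx·mx: 0, 1.7568, 2.3, 1.938, 2.8, 2.09 → Σ = 10.8848
T = 10.8848 / 4.6708 = 2.330393… → 2.33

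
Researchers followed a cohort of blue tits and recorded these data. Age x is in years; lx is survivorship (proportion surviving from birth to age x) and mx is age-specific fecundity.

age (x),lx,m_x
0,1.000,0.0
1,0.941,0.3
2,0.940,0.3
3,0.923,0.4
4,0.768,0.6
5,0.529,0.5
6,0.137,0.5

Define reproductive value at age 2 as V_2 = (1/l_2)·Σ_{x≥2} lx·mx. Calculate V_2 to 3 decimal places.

lx·mx for x ≥ 2: 0.282, 0.3692, 0.4608, 0.2645, 0.0685 → sum = 1.445
V_2 = 1.445 / l_2 = 1.445 / 0.94 = 1.537234… → 1.537

1.537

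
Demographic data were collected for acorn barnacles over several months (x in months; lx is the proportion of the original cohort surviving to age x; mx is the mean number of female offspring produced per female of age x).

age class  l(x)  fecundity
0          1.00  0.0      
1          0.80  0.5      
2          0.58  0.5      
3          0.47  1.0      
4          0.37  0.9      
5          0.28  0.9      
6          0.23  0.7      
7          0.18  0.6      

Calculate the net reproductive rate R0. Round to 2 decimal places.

lx·mx by age: 0, 0.4, 0.29, 0.47, 0.333, 0.252, 0.161, 0.108
R0 = Σ lx·mx = 2.014 → 2.01

2.01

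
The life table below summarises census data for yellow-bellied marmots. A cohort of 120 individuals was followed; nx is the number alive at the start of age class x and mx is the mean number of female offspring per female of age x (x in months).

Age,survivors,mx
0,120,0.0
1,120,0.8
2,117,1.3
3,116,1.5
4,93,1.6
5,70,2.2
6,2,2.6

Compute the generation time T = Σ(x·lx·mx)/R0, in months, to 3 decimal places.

3.176

lx = nx/n0 = nx/120: 1, 1, 0.975, 0.96667…, 0.775, 0.58333…, 0.01667…
lx·mx: 0, 0.8, 1.2675, 1.45…, 1.24, 1.283333…, 0.043333… → R0 = 6.084167…
x·lx·mx: 0, 0.8, 2.535, 4.35…, 4.96, 6.416667…, 0.26… → Σ = 19.321667…
T = 19.321667… / 6.084167… = 3.175729… → 3.176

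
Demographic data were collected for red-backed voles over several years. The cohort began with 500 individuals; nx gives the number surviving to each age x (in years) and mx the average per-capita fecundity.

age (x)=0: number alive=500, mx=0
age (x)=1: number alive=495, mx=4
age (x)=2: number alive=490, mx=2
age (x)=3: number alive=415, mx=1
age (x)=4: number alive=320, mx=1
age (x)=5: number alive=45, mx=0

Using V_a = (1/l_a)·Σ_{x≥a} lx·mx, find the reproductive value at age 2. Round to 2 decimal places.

lx = nx/n0 = nx/500: 1, 0.99, 0.98, 0.83, 0.64, 0.09
lx·mx for x ≥ 2: 1.96, 0.83, 0.64, 0 → sum = 3.43
V_2 = 3.43 / l_2 = 3.43 / 0.98 = 3.5 → 3.50

3.50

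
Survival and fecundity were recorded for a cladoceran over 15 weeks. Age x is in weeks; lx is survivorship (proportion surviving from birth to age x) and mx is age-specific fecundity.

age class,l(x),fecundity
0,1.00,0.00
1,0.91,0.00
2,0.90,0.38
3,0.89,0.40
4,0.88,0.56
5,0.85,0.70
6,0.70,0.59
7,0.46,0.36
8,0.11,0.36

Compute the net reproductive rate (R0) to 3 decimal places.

2.404

lx·mx by age: 0, 0, 0.342, 0.356, 0.4928, 0.595, 0.413, 0.1656, 0.0396
R0 = Σ lx·mx = 2.404 → 2.404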